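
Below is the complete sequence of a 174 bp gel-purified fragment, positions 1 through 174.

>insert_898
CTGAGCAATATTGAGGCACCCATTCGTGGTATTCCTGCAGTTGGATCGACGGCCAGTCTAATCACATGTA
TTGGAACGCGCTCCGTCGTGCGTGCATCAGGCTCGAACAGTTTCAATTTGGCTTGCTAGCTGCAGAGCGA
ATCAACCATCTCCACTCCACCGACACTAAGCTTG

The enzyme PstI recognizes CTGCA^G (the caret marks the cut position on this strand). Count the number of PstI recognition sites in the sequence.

CTGCAG occurs starting at positions 35, 130.
PstI cuts at 2 sites.

2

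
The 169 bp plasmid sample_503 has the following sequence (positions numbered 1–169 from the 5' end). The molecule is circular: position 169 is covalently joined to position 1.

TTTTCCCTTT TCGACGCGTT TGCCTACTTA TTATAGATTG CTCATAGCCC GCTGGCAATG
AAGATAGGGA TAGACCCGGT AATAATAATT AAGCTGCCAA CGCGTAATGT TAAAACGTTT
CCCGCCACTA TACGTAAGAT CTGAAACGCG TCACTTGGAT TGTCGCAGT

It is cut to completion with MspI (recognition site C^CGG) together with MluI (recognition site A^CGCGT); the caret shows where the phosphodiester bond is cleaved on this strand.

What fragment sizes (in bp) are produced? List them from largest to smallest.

The MspI site (CCGG) starts at position 76.
MspI cuts after the first base of each site, so after position 76.
MluI sites (ACGCGT) start at positions 14, 100, 146.
MluI cuts after the first base of each site, so after positions 14, 100, 146.
Combined cut positions: 14, 76, 100, 146.
Circular molecule, 4 cuts → 4 fragments:
  15–76 → 62 bp
  77–100 → 24 bp
  101–146 → 46 bp
  147–169 then 1–14 → 23 + 14 = 37 bp
Sorted largest to smallest: 62, 46, 37, 24 bp.

62, 46, 37, 24 bp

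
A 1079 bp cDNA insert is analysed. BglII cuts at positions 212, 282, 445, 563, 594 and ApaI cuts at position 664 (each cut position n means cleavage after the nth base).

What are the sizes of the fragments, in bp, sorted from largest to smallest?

415, 212, 163, 118, 70, 70, 31 bp

Combined cut positions (sorted): 212, 282, 445, 563, 594, 664.
Linear molecule, 6 cuts → 7 fragments:
  212 − 0 = 212 bp
  282 − 212 = 70 bp
  445 − 282 = 163 bp
  563 − 445 = 118 bp
  594 − 563 = 31 bp
  664 − 594 = 70 bp
  1079 − 664 = 415 bp
Sorted largest to smallest: 415, 212, 163, 118, 70, 70, 31 bp.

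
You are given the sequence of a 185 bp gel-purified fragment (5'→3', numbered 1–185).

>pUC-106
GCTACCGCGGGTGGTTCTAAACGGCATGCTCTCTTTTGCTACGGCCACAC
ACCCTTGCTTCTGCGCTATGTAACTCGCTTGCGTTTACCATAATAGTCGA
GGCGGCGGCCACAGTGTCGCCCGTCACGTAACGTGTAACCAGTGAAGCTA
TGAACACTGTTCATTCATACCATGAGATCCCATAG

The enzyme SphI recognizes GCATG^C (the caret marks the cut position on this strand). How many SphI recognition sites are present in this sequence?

1

GCATGC occurs starting at position 24.
SphI cuts at 1 site.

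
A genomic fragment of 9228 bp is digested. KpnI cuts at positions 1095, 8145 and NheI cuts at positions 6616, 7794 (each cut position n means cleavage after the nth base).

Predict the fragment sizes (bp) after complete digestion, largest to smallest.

5521, 1178, 1095, 1083, 351 bp

Combined cut positions (sorted): 1095, 6616, 7794, 8145.
Linear molecule, 4 cuts → 5 fragments:
  1095 − 0 = 1095 bp
  6616 − 1095 = 5521 bp
  7794 − 6616 = 1178 bp
  8145 − 7794 = 351 bp
  9228 − 8145 = 1083 bp
Sorted largest to smallest: 5521, 1178, 1095, 1083, 351 bp.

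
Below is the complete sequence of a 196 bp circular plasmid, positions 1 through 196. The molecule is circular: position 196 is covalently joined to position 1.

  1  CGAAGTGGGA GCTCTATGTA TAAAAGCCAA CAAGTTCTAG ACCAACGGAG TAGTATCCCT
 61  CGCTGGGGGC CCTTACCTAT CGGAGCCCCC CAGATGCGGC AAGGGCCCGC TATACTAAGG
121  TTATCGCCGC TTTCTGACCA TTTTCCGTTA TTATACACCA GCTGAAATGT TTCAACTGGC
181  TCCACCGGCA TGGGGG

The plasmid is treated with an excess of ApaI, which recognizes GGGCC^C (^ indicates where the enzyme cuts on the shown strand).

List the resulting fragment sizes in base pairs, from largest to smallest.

ApaI sites (GGGCCC) start at positions 67, 103.
ApaI cuts after base 5 of each site (before the last base), so after positions 71, 107.
Circular molecule, 2 cuts → 2 fragments:
  72–107 → 36 bp
  108–196 then 1–71 → 89 + 71 = 160 bp
Sorted largest to smallest: 160, 36 bp.

160, 36 bp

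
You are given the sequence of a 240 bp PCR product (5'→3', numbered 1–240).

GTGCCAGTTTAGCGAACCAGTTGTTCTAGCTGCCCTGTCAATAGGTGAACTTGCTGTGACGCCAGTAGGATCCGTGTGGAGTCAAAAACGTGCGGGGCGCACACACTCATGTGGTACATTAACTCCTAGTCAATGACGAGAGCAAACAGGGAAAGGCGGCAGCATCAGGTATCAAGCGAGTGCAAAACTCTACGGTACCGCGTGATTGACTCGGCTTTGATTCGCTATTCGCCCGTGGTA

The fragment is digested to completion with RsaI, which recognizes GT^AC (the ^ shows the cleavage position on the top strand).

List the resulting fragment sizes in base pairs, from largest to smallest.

115, 81, 44 bp

RsaI sites (GTAC) start at positions 114, 195.
RsaI cuts after base 2 of each site, so after positions 115, 196.
Linear molecule, 2 cuts → 3 fragments:
  1–115 → 115 bp
  116–196 → 81 bp
  197–240 → 44 bp
Sorted largest to smallest: 115, 81, 44 bp.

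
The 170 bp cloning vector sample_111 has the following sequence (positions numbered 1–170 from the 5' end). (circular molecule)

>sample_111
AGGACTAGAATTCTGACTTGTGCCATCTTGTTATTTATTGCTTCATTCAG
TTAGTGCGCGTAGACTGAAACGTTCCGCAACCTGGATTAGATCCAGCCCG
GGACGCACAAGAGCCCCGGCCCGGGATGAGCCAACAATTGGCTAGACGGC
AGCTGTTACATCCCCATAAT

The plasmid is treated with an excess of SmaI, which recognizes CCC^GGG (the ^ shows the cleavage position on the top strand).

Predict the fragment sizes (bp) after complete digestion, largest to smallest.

SmaI sites (CCCGGG) start at positions 97, 120.
SmaI cuts after base 3 of each site, so after positions 99, 122.
Circular molecule, 2 cuts → 2 fragments:
  100–122 → 23 bp
  123–170 then 1–99 → 48 + 99 = 147 bp
Sorted largest to smallest: 147, 23 bp.

147, 23 bp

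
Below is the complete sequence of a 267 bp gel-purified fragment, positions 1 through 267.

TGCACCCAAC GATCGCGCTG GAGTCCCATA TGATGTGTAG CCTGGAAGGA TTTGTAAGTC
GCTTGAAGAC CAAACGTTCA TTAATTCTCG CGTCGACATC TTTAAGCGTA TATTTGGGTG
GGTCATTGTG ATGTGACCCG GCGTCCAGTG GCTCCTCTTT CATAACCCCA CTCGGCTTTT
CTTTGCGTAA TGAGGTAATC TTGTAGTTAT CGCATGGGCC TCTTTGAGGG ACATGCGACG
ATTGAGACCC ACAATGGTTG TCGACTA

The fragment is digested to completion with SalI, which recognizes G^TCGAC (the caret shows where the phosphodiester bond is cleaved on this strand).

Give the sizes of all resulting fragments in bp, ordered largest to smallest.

SalI sites (GTCGAC) start at positions 92, 260.
SalI cuts after the first base of each site, so after positions 92, 260.
Linear molecule, 2 cuts → 3 fragments:
  1–92 → 92 bp
  93–260 → 168 bp
  261–267 → 7 bp
Sorted largest to smallest: 168, 92, 7 bp.

168, 92, 7 bp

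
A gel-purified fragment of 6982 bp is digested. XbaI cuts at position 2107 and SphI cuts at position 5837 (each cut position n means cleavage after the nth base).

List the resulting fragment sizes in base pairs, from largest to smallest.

Combined cut positions (sorted): 2107, 5837.
Linear molecule, 2 cuts → 3 fragments:
  2107 − 0 = 2107 bp
  5837 − 2107 = 3730 bp
  6982 − 5837 = 1145 bp
Sorted largest to smallest: 3730, 2107, 1145 bp.

3730, 2107, 1145 bp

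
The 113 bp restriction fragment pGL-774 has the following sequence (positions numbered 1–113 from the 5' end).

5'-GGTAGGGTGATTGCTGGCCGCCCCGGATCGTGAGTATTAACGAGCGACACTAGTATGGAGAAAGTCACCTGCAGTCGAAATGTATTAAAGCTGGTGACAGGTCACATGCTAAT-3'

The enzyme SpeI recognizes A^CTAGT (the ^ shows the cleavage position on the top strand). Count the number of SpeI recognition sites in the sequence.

ACTAGT occurs starting at position 49.
SpeI cuts at 1 site.

1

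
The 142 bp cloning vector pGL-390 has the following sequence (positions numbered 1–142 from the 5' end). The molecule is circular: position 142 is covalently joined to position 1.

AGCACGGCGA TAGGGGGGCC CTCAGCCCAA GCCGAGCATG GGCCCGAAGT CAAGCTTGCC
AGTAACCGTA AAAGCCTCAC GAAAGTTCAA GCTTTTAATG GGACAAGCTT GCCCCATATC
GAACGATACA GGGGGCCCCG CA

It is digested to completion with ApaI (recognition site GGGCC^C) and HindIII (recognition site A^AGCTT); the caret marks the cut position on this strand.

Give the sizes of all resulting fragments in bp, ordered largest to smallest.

37, 32, 25, 24, 16, 8 bp

ApaI sites (GGGCCC) start at positions 16, 40, 133.
ApaI cuts after base 5 of each site (before the last base), so after positions 20, 44, 137.
HindIII sites (AAGCTT) start at positions 52, 89, 105.
HindIII cuts after the first base of each site, so after positions 52, 89, 105.
Combined cut positions: 20, 44, 52, 89, 105, 137.
Circular molecule, 6 cuts → 6 fragments:
  21–44 → 24 bp
  45–52 → 8 bp
  53–89 → 37 bp
  90–105 → 16 bp
  106–137 → 32 bp
  138–142 then 1–20 → 5 + 20 = 25 bp
Sorted largest to smallest: 37, 32, 25, 24, 16, 8 bp.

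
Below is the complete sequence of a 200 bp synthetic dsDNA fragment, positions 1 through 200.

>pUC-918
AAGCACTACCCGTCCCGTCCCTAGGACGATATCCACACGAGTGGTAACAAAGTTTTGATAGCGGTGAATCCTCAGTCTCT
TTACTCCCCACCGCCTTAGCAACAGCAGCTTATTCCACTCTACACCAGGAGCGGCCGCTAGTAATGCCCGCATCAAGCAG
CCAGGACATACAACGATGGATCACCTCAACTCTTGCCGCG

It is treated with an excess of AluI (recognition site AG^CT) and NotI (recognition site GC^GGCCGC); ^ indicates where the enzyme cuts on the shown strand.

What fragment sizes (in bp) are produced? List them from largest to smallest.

108, 68, 24 bp

The AluI site (AGCT) starts at position 107.
AluI cuts after base 2 of each site, so after position 108.
The NotI site (GCGGCCGC) starts at position 131.
NotI cuts after base 2 of each site, so after position 132.
Combined cut positions: 108, 132.
Linear molecule, 2 cuts → 3 fragments:
  1–108 → 108 bp
  109–132 → 24 bp
  133–200 → 68 bp
Sorted largest to smallest: 108, 68, 24 bp.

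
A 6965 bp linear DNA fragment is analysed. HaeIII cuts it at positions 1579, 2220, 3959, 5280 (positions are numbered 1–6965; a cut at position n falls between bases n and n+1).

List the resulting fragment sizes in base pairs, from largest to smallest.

1739, 1685, 1579, 1321, 641 bp

Linear molecule, 4 cuts → 5 fragments:
  1579 − 0 = 1579 bp
  2220 − 1579 = 641 bp
  3959 − 2220 = 1739 bp
  5280 − 3959 = 1321 bp
  6965 − 5280 = 1685 bp
Sorted largest to smallest: 1739, 1685, 1579, 1321, 641 bp.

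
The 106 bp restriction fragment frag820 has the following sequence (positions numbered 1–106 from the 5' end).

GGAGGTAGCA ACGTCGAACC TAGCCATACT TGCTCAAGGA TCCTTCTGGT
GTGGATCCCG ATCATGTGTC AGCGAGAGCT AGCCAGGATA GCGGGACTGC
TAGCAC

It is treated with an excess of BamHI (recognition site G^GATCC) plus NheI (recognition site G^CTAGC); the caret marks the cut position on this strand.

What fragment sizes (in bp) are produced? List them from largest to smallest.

BamHI sites (GGATCC) start at positions 38, 53.
BamHI cuts after the first base of each site, so after positions 38, 53.
NheI sites (GCTAGC) start at positions 78, 99.
NheI cuts after the first base of each site, so after positions 78, 99.
Combined cut positions: 38, 53, 78, 99.
Linear molecule, 4 cuts → 5 fragments:
  1–38 → 38 bp
  39–53 → 15 bp
  54–78 → 25 bp
  79–99 → 21 bp
  100–106 → 7 bp
Sorted largest to smallest: 38, 25, 21, 15, 7 bp.

38, 25, 21, 15, 7 bp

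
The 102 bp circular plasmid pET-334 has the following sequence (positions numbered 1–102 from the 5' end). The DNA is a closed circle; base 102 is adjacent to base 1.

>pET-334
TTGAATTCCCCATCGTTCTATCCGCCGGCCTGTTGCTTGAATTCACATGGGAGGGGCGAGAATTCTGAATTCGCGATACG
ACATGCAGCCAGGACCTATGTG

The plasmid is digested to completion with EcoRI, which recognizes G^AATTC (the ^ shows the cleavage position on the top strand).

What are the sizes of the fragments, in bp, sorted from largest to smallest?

38, 36, 21, 7 bp

EcoRI sites (GAATTC) start at positions 3, 39, 60, 67.
EcoRI cuts after the first base of each site, so after positions 3, 39, 60, 67.
Circular molecule, 4 cuts → 4 fragments:
  4–39 → 36 bp
  40–60 → 21 bp
  61–67 → 7 bp
  68–102 then 1–3 → 35 + 3 = 38 bp
Sorted largest to smallest: 38, 36, 21, 7 bp.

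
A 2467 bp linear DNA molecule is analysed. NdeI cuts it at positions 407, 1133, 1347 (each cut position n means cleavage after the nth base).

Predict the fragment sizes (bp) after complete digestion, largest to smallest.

1120, 726, 407, 214 bp

Linear molecule, 3 cuts → 4 fragments:
  407 − 0 = 407 bp
  1133 − 407 = 726 bp
  1347 − 1133 = 214 bp
  2467 − 1347 = 1120 bp
Sorted largest to smallest: 1120, 726, 407, 214 bp.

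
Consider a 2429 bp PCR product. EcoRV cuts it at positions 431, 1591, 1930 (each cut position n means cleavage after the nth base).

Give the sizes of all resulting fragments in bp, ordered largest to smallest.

1160, 499, 431, 339 bp

Linear molecule, 3 cuts → 4 fragments:
  431 − 0 = 431 bp
  1591 − 431 = 1160 bp
  1930 − 1591 = 339 bp
  2429 − 1930 = 499 bp
Sorted largest to smallest: 1160, 499, 431, 339 bp.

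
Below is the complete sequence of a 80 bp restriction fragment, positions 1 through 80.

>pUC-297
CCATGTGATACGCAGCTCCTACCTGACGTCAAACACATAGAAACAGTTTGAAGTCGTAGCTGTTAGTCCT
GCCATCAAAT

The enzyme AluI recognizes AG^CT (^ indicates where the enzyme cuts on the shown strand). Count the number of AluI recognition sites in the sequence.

AGCT occurs starting at positions 14, 58.
AluI cuts at 2 sites.

2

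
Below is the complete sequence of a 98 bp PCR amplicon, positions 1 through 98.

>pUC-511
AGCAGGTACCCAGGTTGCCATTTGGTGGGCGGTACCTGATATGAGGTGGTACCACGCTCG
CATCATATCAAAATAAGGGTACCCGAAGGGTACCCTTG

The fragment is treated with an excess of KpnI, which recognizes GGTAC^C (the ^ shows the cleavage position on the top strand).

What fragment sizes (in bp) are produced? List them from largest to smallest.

KpnI sites (GGTACC) start at positions 5, 31, 48, 78, 89.
KpnI cuts after base 5 of each site (before the last base), so after positions 9, 35, 52, 82, 93.
Linear molecule, 5 cuts → 6 fragments:
  1–9 → 9 bp
  10–35 → 26 bp
  36–52 → 17 bp
  53–82 → 30 bp
  83–93 → 11 bp
  94–98 → 5 bp
Sorted largest to smallest: 30, 26, 17, 11, 9, 5 bp.

30, 26, 17, 11, 9, 5 bp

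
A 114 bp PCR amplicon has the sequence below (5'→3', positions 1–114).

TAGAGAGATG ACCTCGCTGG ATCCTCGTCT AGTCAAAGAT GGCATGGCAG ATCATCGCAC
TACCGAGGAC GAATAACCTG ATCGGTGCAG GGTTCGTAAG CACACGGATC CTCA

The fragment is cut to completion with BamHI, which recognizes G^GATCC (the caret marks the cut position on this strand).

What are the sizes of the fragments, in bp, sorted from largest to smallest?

87, 19, 8 bp

BamHI sites (GGATCC) start at positions 19, 106.
BamHI cuts after the first base of each site, so after positions 19, 106.
Linear molecule, 2 cuts → 3 fragments:
  1–19 → 19 bp
  20–106 → 87 bp
  107–114 → 8 bp
Sorted largest to smallest: 87, 19, 8 bp.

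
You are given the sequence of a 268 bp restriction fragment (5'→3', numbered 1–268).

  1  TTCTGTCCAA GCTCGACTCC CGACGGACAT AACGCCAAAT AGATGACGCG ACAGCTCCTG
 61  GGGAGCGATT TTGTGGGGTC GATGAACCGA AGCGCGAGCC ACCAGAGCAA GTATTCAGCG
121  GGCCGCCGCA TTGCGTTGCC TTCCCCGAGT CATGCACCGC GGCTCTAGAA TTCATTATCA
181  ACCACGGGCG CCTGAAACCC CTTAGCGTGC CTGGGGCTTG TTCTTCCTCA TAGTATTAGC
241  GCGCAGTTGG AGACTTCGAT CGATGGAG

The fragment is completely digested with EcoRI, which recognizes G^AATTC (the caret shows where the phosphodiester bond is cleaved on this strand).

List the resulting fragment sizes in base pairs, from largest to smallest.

The EcoRI site (GAATTC) starts at position 168.
EcoRI cuts after the first base of each site, so after position 168.
Linear molecule, 1 cut → 2 fragments:
  1–168 → 168 bp
  169–268 → 100 bp
Sorted largest to smallest: 168, 100 bp.

168, 100 bp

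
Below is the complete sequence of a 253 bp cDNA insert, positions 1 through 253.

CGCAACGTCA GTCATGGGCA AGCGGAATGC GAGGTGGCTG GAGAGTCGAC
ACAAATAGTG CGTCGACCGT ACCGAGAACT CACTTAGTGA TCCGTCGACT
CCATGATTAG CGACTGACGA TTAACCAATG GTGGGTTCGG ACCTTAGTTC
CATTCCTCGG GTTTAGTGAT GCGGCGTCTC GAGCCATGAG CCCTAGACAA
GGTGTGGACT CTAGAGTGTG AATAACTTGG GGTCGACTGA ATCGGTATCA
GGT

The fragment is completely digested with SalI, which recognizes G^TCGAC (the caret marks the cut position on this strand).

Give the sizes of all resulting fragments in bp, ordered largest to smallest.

SalI sites (GTCGAC) start at positions 45, 62, 94, 232.
SalI cuts after the first base of each site, so after positions 45, 62, 94, 232.
Linear molecule, 4 cuts → 5 fragments:
  1–45 → 45 bp
  46–62 → 17 bp
  63–94 → 32 bp
  95–232 → 138 bp
  233–253 → 21 bp
Sorted largest to smallest: 138, 45, 32, 21, 17 bp.

138, 45, 32, 21, 17 bp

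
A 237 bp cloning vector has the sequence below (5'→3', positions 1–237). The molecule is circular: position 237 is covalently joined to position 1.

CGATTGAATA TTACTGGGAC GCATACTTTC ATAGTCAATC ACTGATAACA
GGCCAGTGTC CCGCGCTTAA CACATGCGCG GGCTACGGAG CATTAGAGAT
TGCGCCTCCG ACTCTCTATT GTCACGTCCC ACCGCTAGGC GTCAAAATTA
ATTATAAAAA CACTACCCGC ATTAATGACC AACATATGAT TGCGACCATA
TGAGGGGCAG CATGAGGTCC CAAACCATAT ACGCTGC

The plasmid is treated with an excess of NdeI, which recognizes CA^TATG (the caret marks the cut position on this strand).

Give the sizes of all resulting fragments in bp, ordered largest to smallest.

223, 14 bp

NdeI sites (CATATG) start at positions 183, 197.
NdeI cuts after base 2 of each site, so after positions 184, 198.
Circular molecule, 2 cuts → 2 fragments:
  185–198 → 14 bp
  199–237 then 1–184 → 39 + 184 = 223 bp
Sorted largest to smallest: 223, 14 bp.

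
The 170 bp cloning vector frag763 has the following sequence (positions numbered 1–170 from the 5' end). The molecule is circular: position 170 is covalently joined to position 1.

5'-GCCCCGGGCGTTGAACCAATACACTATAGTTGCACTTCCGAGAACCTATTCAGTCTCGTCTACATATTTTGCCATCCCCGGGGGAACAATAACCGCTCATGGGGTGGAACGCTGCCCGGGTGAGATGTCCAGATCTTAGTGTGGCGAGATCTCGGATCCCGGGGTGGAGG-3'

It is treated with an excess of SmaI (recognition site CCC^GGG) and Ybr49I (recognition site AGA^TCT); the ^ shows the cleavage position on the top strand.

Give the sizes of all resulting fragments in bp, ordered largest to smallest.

SmaI sites (CCCGGG) start at positions 3, 77, 115, 158.
SmaI cuts after base 3 of each site, so after positions 5, 79, 117, 160.
Ybr49I sites (AGATCT) start at positions 131, 147.
Ybr49I cuts after base 3 of each site, so after positions 133, 149.
Combined cut positions: 5, 79, 117, 133, 149, 160.
Circular molecule, 6 cuts → 6 fragments:
  6–79 → 74 bp
  80–117 → 38 bp
  118–133 → 16 bp
  134–149 → 16 bp
  150–160 → 11 bp
  161–170 then 1–5 → 10 + 5 = 15 bp
Sorted largest to smallest: 74, 38, 16, 16, 15, 11 bp.

74, 38, 16, 16, 15, 11 bp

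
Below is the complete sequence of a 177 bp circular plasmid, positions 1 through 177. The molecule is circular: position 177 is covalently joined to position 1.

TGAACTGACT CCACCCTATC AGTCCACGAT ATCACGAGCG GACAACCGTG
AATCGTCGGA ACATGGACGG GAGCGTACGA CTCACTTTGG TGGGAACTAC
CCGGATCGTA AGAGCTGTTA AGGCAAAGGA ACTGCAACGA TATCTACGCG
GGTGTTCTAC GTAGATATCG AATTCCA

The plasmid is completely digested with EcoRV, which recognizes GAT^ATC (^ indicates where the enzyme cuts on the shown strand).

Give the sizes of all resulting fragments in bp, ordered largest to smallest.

111, 41, 25 bp

EcoRV sites (GATATC) start at positions 28, 139, 164.
EcoRV cuts after base 3 of each site, so after positions 30, 141, 166.
Circular molecule, 3 cuts → 3 fragments:
  31–141 → 111 bp
  142–166 → 25 bp
  167–177 then 1–30 → 11 + 30 = 41 bp
Sorted largest to smallest: 111, 41, 25 bp.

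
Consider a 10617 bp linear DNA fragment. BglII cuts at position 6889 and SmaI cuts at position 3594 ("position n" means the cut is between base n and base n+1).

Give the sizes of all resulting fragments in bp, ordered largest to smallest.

3728, 3594, 3295 bp

Combined cut positions (sorted): 3594, 6889.
Linear molecule, 2 cuts → 3 fragments:
  3594 − 0 = 3594 bp
  6889 − 3594 = 3295 bp
  10617 − 6889 = 3728 bp
Sorted largest to smallest: 3728, 3594, 3295 bp.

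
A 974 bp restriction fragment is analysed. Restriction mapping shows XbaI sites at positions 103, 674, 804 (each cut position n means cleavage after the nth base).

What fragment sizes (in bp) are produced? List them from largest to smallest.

571, 170, 130, 103 bp

Linear molecule, 3 cuts → 4 fragments:
  103 − 0 = 103 bp
  674 − 103 = 571 bp
  804 − 674 = 130 bp
  974 − 804 = 170 bp
Sorted largest to smallest: 571, 170, 130, 103 bp.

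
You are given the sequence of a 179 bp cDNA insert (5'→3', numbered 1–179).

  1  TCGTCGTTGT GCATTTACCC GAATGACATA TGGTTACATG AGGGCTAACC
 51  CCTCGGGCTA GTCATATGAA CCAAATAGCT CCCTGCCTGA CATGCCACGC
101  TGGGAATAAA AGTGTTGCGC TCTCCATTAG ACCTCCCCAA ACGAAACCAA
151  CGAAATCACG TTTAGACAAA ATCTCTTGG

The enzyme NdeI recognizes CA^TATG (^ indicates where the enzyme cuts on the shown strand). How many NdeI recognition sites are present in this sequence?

CATATG occurs starting at positions 27, 63.
NdeI cuts at 2 sites.

2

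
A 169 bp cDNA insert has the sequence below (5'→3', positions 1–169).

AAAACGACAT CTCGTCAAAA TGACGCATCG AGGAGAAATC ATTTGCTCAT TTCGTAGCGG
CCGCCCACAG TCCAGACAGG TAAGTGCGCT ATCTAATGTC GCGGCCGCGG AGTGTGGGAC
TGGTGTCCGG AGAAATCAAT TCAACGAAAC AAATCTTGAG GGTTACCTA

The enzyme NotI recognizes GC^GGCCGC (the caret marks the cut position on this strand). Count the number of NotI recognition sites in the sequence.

GCGGCCGC occurs starting at positions 57, 101.
NotI cuts at 2 sites.

2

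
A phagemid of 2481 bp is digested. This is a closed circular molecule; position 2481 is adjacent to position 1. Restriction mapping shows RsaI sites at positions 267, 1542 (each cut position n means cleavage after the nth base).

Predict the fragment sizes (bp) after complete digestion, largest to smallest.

Circular molecule, 2 cuts → 2 fragments:
  1542 − 267 = 1275 bp
  wrap: 2481 − 1542 + 267 = 1206 bp
Sorted largest to smallest: 1275, 1206 bp.

1275, 1206 bp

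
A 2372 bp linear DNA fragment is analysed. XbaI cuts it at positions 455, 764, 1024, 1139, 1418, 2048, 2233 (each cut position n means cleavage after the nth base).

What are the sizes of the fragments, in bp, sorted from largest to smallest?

630, 455, 309, 279, 260, 185, 139, 115 bp

Linear molecule, 7 cuts → 8 fragments:
  455 − 0 = 455 bp
  764 − 455 = 309 bp
  1024 − 764 = 260 bp
  1139 − 1024 = 115 bp
  1418 − 1139 = 279 bp
  2048 − 1418 = 630 bp
  2233 − 2048 = 185 bp
  2372 − 2233 = 139 bp
Sorted largest to smallest: 630, 455, 309, 279, 260, 185, 139, 115 bp.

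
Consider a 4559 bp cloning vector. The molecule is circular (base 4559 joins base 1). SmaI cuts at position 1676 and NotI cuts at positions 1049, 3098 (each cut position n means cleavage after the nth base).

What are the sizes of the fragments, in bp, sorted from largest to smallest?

2510, 1422, 627 bp

Combined cut positions (sorted): 1049, 1676, 3098.
Circular molecule, 3 cuts → 3 fragments:
  1676 − 1049 = 627 bp
  3098 − 1676 = 1422 bp
  wrap: 4559 − 3098 + 1049 = 2510 bp
Sorted largest to smallest: 2510, 1422, 627 bp.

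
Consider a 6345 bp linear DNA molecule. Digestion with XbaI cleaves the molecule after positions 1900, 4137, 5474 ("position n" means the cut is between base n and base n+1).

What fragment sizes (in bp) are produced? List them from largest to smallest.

Linear molecule, 3 cuts → 4 fragments:
  1900 − 0 = 1900 bp
  4137 − 1900 = 2237 bp
  5474 − 4137 = 1337 bp
  6345 − 5474 = 871 bp
Sorted largest to smallest: 2237, 1900, 1337, 871 bp.

2237, 1900, 1337, 871 bp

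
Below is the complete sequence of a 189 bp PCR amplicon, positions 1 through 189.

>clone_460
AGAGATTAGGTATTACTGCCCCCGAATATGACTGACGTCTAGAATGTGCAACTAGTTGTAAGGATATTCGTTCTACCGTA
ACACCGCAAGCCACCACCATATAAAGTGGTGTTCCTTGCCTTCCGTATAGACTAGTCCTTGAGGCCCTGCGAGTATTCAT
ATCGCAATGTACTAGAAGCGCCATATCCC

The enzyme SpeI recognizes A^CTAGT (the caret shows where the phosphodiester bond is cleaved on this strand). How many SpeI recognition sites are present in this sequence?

2

ACTAGT occurs starting at positions 51, 131.
SpeI cuts at 2 sites.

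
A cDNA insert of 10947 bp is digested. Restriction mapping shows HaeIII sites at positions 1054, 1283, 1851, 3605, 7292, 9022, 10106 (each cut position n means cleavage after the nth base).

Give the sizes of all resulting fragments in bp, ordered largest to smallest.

3687, 1754, 1730, 1084, 1054, 841, 568, 229 bp

Linear molecule, 7 cuts → 8 fragments:
  1054 − 0 = 1054 bp
  1283 − 1054 = 229 bp
  1851 − 1283 = 568 bp
  3605 − 1851 = 1754 bp
  7292 − 3605 = 3687 bp
  9022 − 7292 = 1730 bp
  10106 − 9022 = 1084 bp
  10947 − 10106 = 841 bp
Sorted largest to smallest: 3687, 1754, 1730, 1084, 1054, 841, 568, 229 bp.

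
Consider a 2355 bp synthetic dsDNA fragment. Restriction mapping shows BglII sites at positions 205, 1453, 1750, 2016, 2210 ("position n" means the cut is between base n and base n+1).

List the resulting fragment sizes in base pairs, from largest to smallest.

1248, 297, 266, 205, 194, 145 bp

Linear molecule, 5 cuts → 6 fragments:
  205 − 0 = 205 bp
  1453 − 205 = 1248 bp
  1750 − 1453 = 297 bp
  2016 − 1750 = 266 bp
  2210 − 2016 = 194 bp
  2355 − 2210 = 145 bp
Sorted largest to smallest: 1248, 297, 266, 205, 194, 145 bp.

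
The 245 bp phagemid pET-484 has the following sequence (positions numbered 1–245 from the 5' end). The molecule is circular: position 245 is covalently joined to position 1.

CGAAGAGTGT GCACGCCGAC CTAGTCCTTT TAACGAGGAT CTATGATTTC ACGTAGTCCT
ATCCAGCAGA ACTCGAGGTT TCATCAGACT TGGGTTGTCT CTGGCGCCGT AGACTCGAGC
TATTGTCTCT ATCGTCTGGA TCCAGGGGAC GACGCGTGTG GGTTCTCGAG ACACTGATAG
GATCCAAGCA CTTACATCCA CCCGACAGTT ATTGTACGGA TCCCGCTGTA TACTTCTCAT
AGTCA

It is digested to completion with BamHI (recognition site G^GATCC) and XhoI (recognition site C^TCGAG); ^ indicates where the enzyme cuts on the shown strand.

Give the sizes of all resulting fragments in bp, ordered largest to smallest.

BamHI sites (GGATCC) start at positions 138, 180, 218.
BamHI cuts after the first base of each site, so after positions 138, 180, 218.
XhoI sites (CTCGAG) start at positions 72, 114, 165.
XhoI cuts after the first base of each site, so after positions 72, 114, 165.
Combined cut positions: 72, 114, 138, 165, 180, 218.
Circular molecule, 6 cuts → 6 fragments:
  73–114 → 42 bp
  115–138 → 24 bp
  139–165 → 27 bp
  166–180 → 15 bp
  181–218 → 38 bp
  219–245 then 1–72 → 27 + 72 = 99 bp
Sorted largest to smallest: 99, 42, 38, 27, 24, 15 bp.

99, 42, 38, 27, 24, 15 bp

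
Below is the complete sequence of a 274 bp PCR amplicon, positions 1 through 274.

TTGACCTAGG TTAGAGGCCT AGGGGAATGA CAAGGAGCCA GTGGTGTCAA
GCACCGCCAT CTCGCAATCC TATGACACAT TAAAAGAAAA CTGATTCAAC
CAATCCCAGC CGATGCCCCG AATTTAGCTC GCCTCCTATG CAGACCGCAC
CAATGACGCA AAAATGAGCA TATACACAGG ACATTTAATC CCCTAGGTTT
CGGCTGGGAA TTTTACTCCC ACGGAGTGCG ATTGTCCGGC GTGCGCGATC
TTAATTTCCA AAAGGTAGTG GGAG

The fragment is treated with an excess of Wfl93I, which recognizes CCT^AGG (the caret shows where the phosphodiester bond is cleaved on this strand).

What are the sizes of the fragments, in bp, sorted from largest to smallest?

174, 80, 13, 7 bp

Wfl93I sites (CCTAGG) start at positions 5, 18, 192.
Wfl93I cuts after base 3 of each site, so after positions 7, 20, 194.
Linear molecule, 3 cuts → 4 fragments:
  1–7 → 7 bp
  8–20 → 13 bp
  21–194 → 174 bp
  195–274 → 80 bp
Sorted largest to smallest: 174, 80, 13, 7 bp.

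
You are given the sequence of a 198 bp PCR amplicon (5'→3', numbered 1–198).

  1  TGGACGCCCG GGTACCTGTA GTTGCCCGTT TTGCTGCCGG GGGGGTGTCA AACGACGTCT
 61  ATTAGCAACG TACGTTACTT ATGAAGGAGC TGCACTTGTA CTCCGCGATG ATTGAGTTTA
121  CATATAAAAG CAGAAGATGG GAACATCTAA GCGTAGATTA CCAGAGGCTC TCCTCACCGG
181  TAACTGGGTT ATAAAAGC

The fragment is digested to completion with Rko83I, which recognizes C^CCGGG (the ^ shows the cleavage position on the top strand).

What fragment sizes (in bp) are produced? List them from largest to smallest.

The Rko83I site (CCCGGG) starts at position 7.
Rko83I cuts after the first base of each site, so after position 7.
Linear molecule, 1 cut → 2 fragments:
  1–7 → 7 bp
  8–198 → 191 bp
Sorted largest to smallest: 191, 7 bp.

191, 7 bp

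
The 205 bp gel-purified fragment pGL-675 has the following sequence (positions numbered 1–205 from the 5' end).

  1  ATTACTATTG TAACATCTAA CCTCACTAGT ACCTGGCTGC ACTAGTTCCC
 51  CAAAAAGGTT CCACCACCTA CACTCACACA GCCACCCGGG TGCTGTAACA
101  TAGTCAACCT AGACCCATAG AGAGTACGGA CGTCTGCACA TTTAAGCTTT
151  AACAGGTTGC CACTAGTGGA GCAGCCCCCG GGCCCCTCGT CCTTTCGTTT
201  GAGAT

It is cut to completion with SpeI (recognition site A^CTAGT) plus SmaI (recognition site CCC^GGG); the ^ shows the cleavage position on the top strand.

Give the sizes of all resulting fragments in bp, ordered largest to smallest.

75, 46, 26, 25, 17, 16 bp

SpeI sites (ACTAGT) start at positions 25, 41, 162.
SpeI cuts after the first base of each site, so after positions 25, 41, 162.
SmaI sites (CCCGGG) start at positions 85, 177.
SmaI cuts after base 3 of each site, so after positions 87, 179.
Combined cut positions: 25, 41, 87, 162, 179.
Linear molecule, 5 cuts → 6 fragments:
  1–25 → 25 bp
  26–41 → 16 bp
  42–87 → 46 bp
  88–162 → 75 bp
  163–179 → 17 bp
  180–205 → 26 bp
Sorted largest to smallest: 75, 46, 26, 25, 17, 16 bp.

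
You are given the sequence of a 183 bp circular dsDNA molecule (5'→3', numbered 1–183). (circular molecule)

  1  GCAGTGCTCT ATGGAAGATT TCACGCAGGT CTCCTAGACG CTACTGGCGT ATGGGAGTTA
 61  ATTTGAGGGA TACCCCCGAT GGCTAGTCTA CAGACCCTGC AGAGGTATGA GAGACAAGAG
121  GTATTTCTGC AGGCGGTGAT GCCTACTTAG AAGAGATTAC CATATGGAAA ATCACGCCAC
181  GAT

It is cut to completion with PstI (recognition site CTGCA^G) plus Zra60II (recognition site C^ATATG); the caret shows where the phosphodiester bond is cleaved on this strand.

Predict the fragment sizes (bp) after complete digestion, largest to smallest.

123, 30, 30 bp

PstI sites (CTGCAG) start at positions 97, 127.
PstI cuts after base 5 of each site (before the last base), so after positions 101, 131.
The Zra60II site (CATATG) starts at position 161.
Zra60II cuts after the first base of each site, so after position 161.
Combined cut positions: 101, 131, 161.
Circular molecule, 3 cuts → 3 fragments:
  102–131 → 30 bp
  132–161 → 30 bp
  162–183 then 1–101 → 22 + 101 = 123 bp
Sorted largest to smallest: 123, 30, 30 bp.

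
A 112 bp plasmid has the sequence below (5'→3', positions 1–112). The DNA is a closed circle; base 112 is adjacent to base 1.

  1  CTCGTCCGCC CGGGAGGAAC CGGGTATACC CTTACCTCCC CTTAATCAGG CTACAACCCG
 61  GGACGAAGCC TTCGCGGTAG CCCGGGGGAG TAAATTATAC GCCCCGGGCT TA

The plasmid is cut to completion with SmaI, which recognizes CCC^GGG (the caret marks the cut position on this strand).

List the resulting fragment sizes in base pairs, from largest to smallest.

SmaI sites (CCCGGG) start at positions 9, 57, 81, 103.
SmaI cuts after base 3 of each site, so after positions 11, 59, 83, 105.
Circular molecule, 4 cuts → 4 fragments:
  12–59 → 48 bp
  60–83 → 24 bp
  84–105 → 22 bp
  106–112 then 1–11 → 7 + 11 = 18 bp
Sorted largest to smallest: 48, 24, 22, 18 bp.

48, 24, 22, 18 bp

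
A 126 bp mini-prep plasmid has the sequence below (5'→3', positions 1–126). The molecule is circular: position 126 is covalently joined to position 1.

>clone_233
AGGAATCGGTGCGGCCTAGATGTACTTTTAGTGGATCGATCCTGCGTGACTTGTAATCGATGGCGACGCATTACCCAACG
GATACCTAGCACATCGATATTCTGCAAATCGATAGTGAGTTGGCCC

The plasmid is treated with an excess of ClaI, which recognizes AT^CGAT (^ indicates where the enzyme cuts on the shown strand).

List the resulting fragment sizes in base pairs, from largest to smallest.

53, 37, 21, 15 bp

ClaI sites (ATCGAT) start at positions 35, 56, 93, 108.
ClaI cuts after base 2 of each site, so after positions 36, 57, 94, 109.
Circular molecule, 4 cuts → 4 fragments:
  37–57 → 21 bp
  58–94 → 37 bp
  95–109 → 15 bp
  110–126 then 1–36 → 17 + 36 = 53 bp
Sorted largest to smallest: 53, 37, 21, 15 bp.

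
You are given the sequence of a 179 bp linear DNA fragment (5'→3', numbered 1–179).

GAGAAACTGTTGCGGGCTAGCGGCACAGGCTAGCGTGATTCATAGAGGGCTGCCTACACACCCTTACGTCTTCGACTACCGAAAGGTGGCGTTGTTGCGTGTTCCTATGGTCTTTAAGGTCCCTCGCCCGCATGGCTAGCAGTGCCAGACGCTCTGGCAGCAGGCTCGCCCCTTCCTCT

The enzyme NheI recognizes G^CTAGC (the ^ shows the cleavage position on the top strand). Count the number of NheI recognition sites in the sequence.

GCTAGC occurs starting at positions 16, 29, 135.
NheI cuts at 3 sites.

3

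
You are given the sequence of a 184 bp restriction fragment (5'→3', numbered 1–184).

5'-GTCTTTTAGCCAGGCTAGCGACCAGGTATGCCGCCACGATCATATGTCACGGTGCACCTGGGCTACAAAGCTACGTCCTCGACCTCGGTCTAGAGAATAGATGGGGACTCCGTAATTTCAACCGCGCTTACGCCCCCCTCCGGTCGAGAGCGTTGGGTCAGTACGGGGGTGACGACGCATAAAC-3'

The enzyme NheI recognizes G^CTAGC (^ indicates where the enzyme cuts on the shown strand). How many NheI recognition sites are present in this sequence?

1

GCTAGC occurs starting at position 14.
NheI cuts at 1 site.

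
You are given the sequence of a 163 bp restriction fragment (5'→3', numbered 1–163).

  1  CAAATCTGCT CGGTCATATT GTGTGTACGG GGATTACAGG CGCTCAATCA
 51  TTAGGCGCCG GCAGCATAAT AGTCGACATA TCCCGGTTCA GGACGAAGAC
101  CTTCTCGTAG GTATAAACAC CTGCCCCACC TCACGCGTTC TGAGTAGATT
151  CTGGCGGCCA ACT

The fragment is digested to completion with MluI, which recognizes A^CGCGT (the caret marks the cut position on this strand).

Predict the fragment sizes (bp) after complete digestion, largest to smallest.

133, 30 bp

The MluI site (ACGCGT) starts at position 133.
MluI cuts after the first base of each site, so after position 133.
Linear molecule, 1 cut → 2 fragments:
  1–133 → 133 bp
  134–163 → 30 bp
Sorted largest to smallest: 133, 30 bp.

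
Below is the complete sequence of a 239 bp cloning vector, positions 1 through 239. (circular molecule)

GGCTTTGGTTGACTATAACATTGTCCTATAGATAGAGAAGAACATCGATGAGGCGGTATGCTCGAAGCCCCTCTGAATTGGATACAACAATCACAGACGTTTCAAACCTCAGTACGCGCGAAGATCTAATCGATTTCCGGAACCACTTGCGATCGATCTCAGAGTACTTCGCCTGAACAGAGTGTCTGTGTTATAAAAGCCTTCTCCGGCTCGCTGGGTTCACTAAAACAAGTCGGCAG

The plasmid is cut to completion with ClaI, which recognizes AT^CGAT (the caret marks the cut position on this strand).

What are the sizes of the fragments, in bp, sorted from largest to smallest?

131, 85, 23 bp

ClaI sites (ATCGAT) start at positions 44, 129, 152.
ClaI cuts after base 2 of each site, so after positions 45, 130, 153.
Circular molecule, 3 cuts → 3 fragments:
  46–130 → 85 bp
  131–153 → 23 bp
  154–239 then 1–45 → 86 + 45 = 131 bp
Sorted largest to smallest: 131, 85, 23 bp.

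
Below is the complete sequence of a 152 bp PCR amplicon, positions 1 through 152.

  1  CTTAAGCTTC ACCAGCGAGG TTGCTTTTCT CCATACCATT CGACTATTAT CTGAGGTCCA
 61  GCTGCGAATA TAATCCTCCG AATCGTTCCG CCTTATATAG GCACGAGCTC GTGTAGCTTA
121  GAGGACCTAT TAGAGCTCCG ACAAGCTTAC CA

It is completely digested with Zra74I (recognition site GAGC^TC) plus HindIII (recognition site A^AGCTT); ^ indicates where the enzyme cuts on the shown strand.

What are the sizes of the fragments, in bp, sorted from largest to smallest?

104, 28, 9, 7, 4 bp

Zra74I sites (GAGCTC) start at positions 105, 133.
Zra74I cuts after base 4 of each site, so after positions 108, 136.
HindIII sites (AAGCTT) start at positions 4, 143.
HindIII cuts after the first base of each site, so after positions 4, 143.
Combined cut positions: 4, 108, 136, 143.
Linear molecule, 4 cuts → 5 fragments:
  1–4 → 4 bp
  5–108 → 104 bp
  109–136 → 28 bp
  137–143 → 7 bp
  144–152 → 9 bp
Sorted largest to smallest: 104, 28, 9, 7, 4 bp.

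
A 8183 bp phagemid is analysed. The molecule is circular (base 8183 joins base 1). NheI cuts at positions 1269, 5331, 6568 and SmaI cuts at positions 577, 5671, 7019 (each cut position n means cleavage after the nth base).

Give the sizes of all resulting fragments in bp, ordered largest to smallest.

Combined cut positions (sorted): 577, 1269, 5331, 5671, 6568, 7019.
Circular molecule, 6 cuts → 6 fragments:
  1269 − 577 = 692 bp
  5331 − 1269 = 4062 bp
  5671 − 5331 = 340 bp
  6568 − 5671 = 897 bp
  7019 − 6568 = 451 bp
  wrap: 8183 − 7019 + 577 = 1741 bp
Sorted largest to smallest: 4062, 1741, 897, 692, 451, 340 bp.

4062, 1741, 897, 692, 451, 340 bp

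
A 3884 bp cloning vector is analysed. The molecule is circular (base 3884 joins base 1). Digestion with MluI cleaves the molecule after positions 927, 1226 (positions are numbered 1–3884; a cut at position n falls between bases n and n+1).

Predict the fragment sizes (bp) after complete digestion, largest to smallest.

Circular molecule, 2 cuts → 2 fragments:
  1226 − 927 = 299 bp
  wrap: 3884 − 1226 + 927 = 3585 bp
Sorted largest to smallest: 3585, 299 bp.

3585, 299 bp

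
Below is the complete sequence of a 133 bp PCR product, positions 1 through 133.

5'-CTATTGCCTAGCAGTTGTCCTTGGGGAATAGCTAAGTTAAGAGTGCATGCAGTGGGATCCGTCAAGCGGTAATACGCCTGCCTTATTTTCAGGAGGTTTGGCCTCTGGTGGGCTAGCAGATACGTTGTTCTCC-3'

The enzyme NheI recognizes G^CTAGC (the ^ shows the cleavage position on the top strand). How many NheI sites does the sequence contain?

GCTAGC occurs starting at position 112.
NheI cuts at 1 site.

1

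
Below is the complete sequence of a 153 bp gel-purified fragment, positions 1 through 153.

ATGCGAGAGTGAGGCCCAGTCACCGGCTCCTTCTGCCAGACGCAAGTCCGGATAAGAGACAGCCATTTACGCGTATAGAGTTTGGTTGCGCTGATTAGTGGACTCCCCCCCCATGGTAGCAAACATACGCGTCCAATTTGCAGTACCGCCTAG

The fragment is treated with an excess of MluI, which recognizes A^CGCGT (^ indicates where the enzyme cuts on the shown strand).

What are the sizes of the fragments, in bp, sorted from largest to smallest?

MluI sites (ACGCGT) start at positions 69, 127.
MluI cuts after the first base of each site, so after positions 69, 127.
Linear molecule, 2 cuts → 3 fragments:
  1–69 → 69 bp
  70–127 → 58 bp
  128–153 → 26 bp
Sorted largest to smallest: 69, 58, 26 bp.

69, 58, 26 bp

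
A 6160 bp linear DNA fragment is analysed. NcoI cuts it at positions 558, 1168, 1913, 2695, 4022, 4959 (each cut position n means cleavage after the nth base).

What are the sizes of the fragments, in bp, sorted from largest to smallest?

Linear molecule, 6 cuts → 7 fragments:
  558 − 0 = 558 bp
  1168 − 558 = 610 bp
  1913 − 1168 = 745 bp
  2695 − 1913 = 782 bp
  4022 − 2695 = 1327 bp
  4959 − 4022 = 937 bp
  6160 − 4959 = 1201 bp
Sorted largest to smallest: 1327, 1201, 937, 782, 745, 610, 558 bp.

1327, 1201, 937, 782, 745, 610, 558 bp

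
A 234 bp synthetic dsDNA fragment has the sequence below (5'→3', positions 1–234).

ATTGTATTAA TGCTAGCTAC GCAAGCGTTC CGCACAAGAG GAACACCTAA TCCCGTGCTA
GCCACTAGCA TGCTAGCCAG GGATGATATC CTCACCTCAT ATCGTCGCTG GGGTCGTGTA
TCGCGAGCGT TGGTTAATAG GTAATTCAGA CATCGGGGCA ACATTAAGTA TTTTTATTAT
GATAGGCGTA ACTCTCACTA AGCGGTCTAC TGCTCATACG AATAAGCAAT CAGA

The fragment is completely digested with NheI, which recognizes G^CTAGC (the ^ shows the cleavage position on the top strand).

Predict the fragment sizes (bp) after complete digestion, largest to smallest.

162, 45, 15, 12 bp

NheI sites (GCTAGC) start at positions 12, 57, 72.
NheI cuts after the first base of each site, so after positions 12, 57, 72.
Linear molecule, 3 cuts → 4 fragments:
  1–12 → 12 bp
  13–57 → 45 bp
  58–72 → 15 bp
  73–234 → 162 bp
Sorted largest to smallest: 162, 45, 15, 12 bp.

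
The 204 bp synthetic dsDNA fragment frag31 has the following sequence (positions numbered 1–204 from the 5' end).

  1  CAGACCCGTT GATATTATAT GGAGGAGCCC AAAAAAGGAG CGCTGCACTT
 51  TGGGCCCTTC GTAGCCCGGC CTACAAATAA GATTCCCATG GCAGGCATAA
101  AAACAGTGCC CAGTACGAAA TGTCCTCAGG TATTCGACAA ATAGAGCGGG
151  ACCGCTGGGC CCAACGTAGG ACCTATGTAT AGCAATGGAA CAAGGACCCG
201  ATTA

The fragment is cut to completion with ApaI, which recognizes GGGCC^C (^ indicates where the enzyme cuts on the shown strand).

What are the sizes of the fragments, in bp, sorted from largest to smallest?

ApaI sites (GGGCCC) start at positions 52, 157.
ApaI cuts after base 5 of each site (before the last base), so after positions 56, 161.
Linear molecule, 2 cuts → 3 fragments:
  1–56 → 56 bp
  57–161 → 105 bp
  162–204 → 43 bp
Sorted largest to smallest: 105, 56, 43 bp.

105, 56, 43 bp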